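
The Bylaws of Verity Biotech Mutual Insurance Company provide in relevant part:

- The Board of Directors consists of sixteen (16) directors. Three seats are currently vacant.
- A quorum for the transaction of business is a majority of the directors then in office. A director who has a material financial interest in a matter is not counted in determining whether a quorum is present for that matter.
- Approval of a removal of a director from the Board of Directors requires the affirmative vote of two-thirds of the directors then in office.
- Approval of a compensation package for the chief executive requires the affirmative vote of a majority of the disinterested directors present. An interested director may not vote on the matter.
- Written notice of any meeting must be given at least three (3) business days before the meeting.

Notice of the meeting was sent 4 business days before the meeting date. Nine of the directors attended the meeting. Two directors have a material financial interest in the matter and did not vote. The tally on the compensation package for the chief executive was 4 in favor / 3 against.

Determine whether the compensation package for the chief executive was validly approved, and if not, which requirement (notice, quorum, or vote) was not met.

Valid — all requirements satisfied.

Notice: 4 business days given; 3 required (4 ≥ 3). Satisfied.
Quorum: 9 present, but the 2 interested directors do not count, leaving 7. Quorum is 7. Satisfied.
Vote: the compensation package for the chief executive requires a majority of the disinterested directors present (9 − 2 = 7). A majority of 7 is 4, so 4 affirmative votes are needed; 4 voted in favor. Satisfied.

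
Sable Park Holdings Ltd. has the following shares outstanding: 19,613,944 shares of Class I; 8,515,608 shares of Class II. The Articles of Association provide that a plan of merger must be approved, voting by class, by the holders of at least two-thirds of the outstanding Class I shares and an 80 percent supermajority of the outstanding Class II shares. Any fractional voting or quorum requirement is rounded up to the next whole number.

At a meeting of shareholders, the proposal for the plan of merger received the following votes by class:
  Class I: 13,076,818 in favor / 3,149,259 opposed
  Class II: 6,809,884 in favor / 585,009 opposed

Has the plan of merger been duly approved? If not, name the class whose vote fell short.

Not approved — the Class II shares did not give the required vote.

Class I: 2/3 of 19613944 = 13075962.67, rounded up to 13075963; 13,075,963 required, 13,076,818 in favor — approved.
Class II: 4/5 of 8515608 = 6812486.40, rounded up to 6812487; 6,812,487 required, 6,809,884 in favor — not approved.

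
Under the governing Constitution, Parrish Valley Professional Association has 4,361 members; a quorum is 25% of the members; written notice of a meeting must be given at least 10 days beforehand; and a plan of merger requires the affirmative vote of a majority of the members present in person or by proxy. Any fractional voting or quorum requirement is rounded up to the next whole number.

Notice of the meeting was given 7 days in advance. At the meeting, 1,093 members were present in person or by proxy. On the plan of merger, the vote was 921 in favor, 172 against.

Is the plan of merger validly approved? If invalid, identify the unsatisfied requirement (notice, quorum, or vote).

Notice: 7 days given; 10 required. Not satisfied.
Quorum: 25% of 4,361 = 1,090.25, rounded up to 1,091; 1,093 present. Satisfied.
Vote: requires a majority of those present (1,093); a majority of 1093 is 547, so 547 needed; 921 in favor. Satisfied.

Invalid — notice requirement not satisfied.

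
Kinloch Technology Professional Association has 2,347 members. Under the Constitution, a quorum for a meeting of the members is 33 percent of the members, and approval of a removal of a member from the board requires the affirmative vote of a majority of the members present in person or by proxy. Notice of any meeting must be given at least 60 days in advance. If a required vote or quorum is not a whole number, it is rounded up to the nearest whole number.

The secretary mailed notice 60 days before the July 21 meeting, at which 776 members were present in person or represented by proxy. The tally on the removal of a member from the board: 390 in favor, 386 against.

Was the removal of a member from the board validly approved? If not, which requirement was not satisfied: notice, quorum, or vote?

Valid — all requirements satisfied.

Notice: 60 days given; 60 required. Satisfied.
Quorum: 33% of 2,347 = 774.51, rounded up to 775; 776 present. Satisfied.
Vote: requires a majority of those present (776); a majority of 776 is 389, so 389 needed; 390 in favor. Satisfied.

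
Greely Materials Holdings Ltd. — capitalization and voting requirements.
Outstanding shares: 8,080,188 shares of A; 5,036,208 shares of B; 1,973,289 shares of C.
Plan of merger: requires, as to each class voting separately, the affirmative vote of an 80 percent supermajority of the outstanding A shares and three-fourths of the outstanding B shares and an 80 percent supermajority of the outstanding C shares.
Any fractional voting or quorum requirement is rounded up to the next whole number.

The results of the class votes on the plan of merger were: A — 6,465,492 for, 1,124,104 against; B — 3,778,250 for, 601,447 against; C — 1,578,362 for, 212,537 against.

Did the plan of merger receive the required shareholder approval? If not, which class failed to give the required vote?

A: 4/5 of 8080188 = 6464150.40, rounded up to 6464151; 6,464,151 required, 6,465,492 in favor — approved.
B: 3/4 of 5036208 = 3777156; 3,777,156 required, 3,778,250 in favor — approved.
C: 4/5 of 1973289 = 1578631.20, rounded up to 1578632; 1,578,632 required, 1,578,362 in favor — not approved.

Not approved — the C shares did not give the required vote.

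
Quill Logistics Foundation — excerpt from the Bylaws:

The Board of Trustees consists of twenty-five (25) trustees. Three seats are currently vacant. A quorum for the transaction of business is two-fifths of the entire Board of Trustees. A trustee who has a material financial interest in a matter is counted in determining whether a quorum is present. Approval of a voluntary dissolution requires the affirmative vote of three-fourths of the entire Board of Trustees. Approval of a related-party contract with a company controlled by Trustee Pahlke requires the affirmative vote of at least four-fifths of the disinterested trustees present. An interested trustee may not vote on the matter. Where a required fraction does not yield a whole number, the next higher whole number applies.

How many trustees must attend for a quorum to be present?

2/5 of 25 = 10.

10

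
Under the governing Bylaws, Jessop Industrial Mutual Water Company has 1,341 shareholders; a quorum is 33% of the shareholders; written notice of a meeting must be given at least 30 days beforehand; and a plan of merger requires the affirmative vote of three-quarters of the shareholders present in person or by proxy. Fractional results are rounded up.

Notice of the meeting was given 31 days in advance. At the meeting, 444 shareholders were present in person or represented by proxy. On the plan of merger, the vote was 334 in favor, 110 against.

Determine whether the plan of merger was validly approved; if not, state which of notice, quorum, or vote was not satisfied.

Notice: 31 days given; 30 required. Satisfied.
Quorum: 33% of 1,341 = 442.53, rounded up to 443; 444 present. Satisfied.
Vote: requires three-fourths of those present (444); 3/4 of 444 = 333, so 333 needed; 334 in favor. Satisfied.

Valid — all requirements satisfied.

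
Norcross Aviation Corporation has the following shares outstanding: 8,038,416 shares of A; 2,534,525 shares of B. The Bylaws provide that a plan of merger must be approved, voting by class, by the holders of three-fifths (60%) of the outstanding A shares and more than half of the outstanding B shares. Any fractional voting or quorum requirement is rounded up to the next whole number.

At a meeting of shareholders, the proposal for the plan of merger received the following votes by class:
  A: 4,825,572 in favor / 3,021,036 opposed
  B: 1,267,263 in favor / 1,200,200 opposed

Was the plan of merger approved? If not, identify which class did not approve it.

Approved — every class gave the required vote.

A: 3/5 of 8038416 = 4823049.60, rounded up to 4823050; 4,823,050 required, 4,825,572 in favor — approved.
B: a majority of 2534525 is 1267263; 1,267,263 required, 1,267,263 in favor — approved.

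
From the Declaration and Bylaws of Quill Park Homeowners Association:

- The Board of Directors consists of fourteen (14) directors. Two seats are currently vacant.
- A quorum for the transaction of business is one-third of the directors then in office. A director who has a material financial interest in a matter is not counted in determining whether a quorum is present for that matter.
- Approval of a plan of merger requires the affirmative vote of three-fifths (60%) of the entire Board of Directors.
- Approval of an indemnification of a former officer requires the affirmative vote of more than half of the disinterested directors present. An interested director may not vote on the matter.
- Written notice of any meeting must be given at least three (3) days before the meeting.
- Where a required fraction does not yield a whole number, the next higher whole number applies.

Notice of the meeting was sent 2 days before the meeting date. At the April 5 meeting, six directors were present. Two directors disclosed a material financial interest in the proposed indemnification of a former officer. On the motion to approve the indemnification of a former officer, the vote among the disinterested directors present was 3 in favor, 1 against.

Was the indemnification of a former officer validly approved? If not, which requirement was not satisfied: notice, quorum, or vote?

Notice: 2 days given; 3 required (2 < 3). Not satisfied.
Quorum: 6 present, but the 2 interested directors do not count, leaving 4. Quorum is 4. Satisfied.
Vote: the indemnification of a former officer requires a majority of the disinterested directors present (6 − 2 = 4). A majority of 4 is 3, so 3 affirmative votes are needed; 3 voted in favor. Satisfied.

Invalid — notice requirement not satisfied.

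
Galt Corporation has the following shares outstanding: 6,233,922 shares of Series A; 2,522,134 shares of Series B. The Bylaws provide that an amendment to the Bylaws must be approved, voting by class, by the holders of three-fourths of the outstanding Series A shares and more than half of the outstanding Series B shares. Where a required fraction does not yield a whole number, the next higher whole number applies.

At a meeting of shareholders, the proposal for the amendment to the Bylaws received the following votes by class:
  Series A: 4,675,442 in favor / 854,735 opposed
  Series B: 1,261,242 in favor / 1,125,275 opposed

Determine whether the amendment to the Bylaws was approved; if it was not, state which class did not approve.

Series A: 3/4 of 6233922 = 4675441.50, rounded up to 4675442; 4,675,442 required, 4,675,442 in favor — approved.
Series B: a majority of 2522134 is 1261068; 1,261,068 required, 1,261,242 in favor — approved.

Approved — every class gave the required vote.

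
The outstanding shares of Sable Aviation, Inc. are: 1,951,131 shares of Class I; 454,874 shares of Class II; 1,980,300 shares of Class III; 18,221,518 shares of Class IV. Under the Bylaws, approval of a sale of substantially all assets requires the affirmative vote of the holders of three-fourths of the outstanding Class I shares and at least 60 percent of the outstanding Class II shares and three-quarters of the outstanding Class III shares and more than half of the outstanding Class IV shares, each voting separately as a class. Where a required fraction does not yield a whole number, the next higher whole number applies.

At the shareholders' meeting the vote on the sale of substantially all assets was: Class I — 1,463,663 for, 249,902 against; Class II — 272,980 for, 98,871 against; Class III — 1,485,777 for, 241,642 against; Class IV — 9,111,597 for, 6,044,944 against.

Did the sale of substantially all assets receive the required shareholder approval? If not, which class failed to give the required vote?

Class I: 3/4 of 1951131 = 1463348.25, rounded up to 1463349; 1,463,349 required, 1,463,663 in favor — approved.
Class II: 3/5 of 454874 = 272924.40, rounded up to 272925; 272,925 required, 272,980 in favor — approved.
Class III: 3/4 of 1980300 = 1485225; 1,485,225 required, 1,485,777 in favor — approved.
Class IV: a majority of 18221518 is 9110760; 9,110,760 required, 9,111,597 in favor — approved.

Approved — every class gave the required vote.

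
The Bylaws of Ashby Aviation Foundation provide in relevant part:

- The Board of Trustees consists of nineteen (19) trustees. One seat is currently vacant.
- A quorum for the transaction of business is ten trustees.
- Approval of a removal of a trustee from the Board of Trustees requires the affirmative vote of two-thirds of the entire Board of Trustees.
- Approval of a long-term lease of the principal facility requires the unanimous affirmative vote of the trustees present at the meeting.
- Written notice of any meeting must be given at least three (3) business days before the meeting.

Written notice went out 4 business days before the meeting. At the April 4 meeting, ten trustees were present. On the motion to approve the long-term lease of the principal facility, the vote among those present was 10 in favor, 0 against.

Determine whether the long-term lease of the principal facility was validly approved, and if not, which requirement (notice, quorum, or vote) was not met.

Valid — all requirements satisfied.

Notice: 4 business days given; 3 required (4 ≥ 3). Satisfied.
Quorum: 10 present; quorum is 10. Satisfied.
Vote: the long-term lease of the principal facility requires the unanimous vote of the trustees present (10). Unanimous means all 10, so 10 affirmative votes are needed; 10 voted in favor. Satisfied.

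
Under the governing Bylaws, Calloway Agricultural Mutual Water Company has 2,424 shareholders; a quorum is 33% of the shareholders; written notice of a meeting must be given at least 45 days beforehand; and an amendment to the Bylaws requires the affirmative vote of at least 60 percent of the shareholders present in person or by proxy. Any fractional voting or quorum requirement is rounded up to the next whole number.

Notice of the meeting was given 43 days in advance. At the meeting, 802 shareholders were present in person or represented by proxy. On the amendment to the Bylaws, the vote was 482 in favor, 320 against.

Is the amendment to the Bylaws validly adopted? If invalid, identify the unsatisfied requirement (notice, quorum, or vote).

Invalid — notice requirement not satisfied.

Notice: 43 days given; 45 required. Not satisfied.
Quorum: 33% of 2,424 = 799.92, rounded up to 800; 802 present. Satisfied.
Vote: requires three-fifths of those present (802); 3/5 of 802 = 481.20, rounded up to 482, so 482 needed; 482 in favor. Satisfied.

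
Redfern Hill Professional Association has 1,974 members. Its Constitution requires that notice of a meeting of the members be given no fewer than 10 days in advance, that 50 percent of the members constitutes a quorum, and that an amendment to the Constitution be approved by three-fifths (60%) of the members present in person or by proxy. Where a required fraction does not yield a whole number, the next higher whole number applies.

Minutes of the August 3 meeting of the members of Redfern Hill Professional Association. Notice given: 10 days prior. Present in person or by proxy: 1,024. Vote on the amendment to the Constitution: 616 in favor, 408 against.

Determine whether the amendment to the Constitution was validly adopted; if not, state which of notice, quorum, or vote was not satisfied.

Notice: 10 days given; 10 required. Satisfied.
Quorum: 50% of 1,974 = 987; 1,024 present. Satisfied.
Vote: requires three-fifths of those present (1,024); 3/5 of 1024 = 614.40, rounded up to 615, so 615 needed; 616 in favor. Satisfied.

Valid — all requirements satisfied.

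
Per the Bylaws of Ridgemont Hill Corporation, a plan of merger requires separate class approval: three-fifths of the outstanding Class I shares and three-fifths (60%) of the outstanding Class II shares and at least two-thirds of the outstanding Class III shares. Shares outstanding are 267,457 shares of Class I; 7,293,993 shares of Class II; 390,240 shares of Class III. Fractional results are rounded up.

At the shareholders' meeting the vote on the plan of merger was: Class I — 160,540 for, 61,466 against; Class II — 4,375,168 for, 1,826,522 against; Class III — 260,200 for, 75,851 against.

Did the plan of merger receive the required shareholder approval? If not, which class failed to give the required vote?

Class I: 3/5 of 267457 = 160474.20, rounded up to 160475; 160,475 required, 160,540 in favor — approved.
Class II: 3/5 of 7293993 = 4376395.80, rounded up to 4376396; 4,376,396 required, 4,375,168 in favor — not approved.
Class III: 2/3 of 390240 = 260160; 260,160 required, 260,200 in favor — approved.

Not approved — the Class II shares did not give the required vote.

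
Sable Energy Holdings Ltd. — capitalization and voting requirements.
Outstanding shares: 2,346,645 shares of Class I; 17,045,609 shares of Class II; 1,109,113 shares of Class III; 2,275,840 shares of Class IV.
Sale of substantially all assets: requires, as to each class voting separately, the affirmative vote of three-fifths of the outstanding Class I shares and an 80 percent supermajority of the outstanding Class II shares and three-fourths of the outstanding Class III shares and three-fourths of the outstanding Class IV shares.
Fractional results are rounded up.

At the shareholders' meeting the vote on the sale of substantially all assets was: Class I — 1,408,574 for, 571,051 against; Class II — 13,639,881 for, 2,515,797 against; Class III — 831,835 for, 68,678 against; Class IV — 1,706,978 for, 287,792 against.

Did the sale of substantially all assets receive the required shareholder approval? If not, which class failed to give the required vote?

Class I: 3/5 of 2346645 = 1407987; 1,407,987 required, 1,408,574 in favor — approved.
Class II: 4/5 of 17045609 = 13636487.20, rounded up to 13636488; 13,636,488 required, 13,639,881 in favor — approved.
Class III: 3/4 of 1109113 = 831834.75, rounded up to 831835; 831,835 required, 831,835 in favor — approved.
Class IV: 3/4 of 2275840 = 1706880; 1,706,880 required, 1,706,978 in favor — approved.

Approved — every class gave the required vote.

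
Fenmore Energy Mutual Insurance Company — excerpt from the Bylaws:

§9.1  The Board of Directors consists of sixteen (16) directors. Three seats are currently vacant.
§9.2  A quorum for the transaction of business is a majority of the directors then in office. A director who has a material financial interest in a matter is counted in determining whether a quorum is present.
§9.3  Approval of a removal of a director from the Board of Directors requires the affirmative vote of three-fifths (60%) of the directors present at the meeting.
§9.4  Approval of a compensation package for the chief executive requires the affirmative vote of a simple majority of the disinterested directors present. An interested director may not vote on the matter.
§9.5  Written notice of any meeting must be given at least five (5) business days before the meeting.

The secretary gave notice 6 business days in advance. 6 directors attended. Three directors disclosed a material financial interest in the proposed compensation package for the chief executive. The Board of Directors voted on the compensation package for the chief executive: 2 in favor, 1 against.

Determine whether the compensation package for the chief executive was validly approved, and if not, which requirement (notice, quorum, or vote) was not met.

Notice: 6 business days given; 5 required (6 ≥ 5). Satisfied.
Quorum: 6 present (interested directors count toward quorum); quorum is 7. Not satisfied.
Vote: the compensation package for the chief executive requires a majority of the disinterested directors present (6 − 3 = 3). A majority of 3 is 2, so 2 affirmative votes are needed; 2 voted in favor. Satisfied. (Moot — without a quorum no business can be validly transacted.)

Invalid — quorum requirement not satisfied.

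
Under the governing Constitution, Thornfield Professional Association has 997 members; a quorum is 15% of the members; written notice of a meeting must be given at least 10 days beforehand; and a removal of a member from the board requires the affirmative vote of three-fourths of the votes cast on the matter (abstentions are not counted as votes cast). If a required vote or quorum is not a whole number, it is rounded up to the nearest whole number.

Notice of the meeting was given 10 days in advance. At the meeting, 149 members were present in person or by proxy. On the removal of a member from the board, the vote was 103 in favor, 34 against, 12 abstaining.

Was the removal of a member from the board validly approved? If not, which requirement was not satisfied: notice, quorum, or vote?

Invalid — quorum requirement not satisfied.

Notice: 10 days given; 10 required. Satisfied.
Quorum: 15% of 997 = 149.55, rounded up to 150; 149 present. Not satisfied.
Vote: requires three-fourths of the votes cast (149 − 12 abstaining = 137); 3/4 of 137 = 102.75, rounded up to 103, so 103 needed; 103 in favor. Satisfied.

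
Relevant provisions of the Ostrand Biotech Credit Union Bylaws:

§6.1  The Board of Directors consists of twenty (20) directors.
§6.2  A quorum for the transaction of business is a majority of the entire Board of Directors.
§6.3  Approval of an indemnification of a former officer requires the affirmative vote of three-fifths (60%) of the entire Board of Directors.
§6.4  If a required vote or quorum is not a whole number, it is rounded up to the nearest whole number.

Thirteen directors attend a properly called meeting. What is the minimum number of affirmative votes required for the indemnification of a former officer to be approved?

The indemnification of a former officer requires three-fifths of the entire Board of Directors (20).
3/5 of 20 = 12.

12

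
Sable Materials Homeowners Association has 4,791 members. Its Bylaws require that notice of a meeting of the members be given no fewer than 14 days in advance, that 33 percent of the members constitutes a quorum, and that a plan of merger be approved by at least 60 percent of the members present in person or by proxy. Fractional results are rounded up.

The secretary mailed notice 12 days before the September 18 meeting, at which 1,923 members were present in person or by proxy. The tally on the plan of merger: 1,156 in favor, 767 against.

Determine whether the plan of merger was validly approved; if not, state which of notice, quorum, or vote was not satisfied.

Invalid — notice requirement not satisfied.

Notice: 12 days given; 14 required. Not satisfied.
Quorum: 33% of 4,791 = 1,581.03, rounded up to 1,582; 1,923 present. Satisfied.
Vote: requires three-fifths of those present (1,923); 3/5 of 1923 = 1153.80, rounded up to 1154, so 1,154 needed; 1,156 in favor. Satisfied.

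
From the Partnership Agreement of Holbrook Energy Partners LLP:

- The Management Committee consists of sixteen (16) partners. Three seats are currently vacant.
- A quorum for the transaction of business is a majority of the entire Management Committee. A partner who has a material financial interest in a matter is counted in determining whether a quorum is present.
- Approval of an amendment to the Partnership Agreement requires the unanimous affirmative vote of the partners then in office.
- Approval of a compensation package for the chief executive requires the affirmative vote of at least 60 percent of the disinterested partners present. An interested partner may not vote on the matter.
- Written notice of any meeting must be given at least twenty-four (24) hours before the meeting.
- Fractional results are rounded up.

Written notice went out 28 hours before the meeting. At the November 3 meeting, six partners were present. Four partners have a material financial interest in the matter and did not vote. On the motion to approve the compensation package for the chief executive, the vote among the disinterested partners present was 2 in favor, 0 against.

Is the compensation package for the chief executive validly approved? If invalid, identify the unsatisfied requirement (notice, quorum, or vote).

Invalid — quorum requirement not satisfied.

Notice: 28 hours given; 24 required (28 ≥ 24). Satisfied.
Quorum: 6 present (interested partners count toward quorum); quorum is 9. Not satisfied.
Vote: the compensation package for the chief executive requires three-fifths of the disinterested partners present (6 − 4 = 2). 3/5 of 2 = 1.20, rounded up to 2, so 2 affirmative votes are needed; 2 voted in favor. Satisfied. (Moot — without a quorum no business can be validly transacted.)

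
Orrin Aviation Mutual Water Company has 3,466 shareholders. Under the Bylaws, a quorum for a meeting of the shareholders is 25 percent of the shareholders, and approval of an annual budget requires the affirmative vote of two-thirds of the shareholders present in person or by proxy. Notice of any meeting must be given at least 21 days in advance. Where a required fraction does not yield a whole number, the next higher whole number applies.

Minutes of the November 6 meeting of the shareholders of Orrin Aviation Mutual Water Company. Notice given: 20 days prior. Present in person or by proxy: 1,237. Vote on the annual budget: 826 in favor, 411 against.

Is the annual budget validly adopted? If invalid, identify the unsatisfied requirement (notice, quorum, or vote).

Invalid — notice requirement not satisfied.

Notice: 20 days given; 21 required. Not satisfied.
Quorum: 25% of 3,466 = 866.50, rounded up to 867; 1,237 present. Satisfied.
Vote: requires two-thirds of those present (1,237); 2/3 of 1237 = 824.67, rounded up to 825, so 825 needed; 826 in favor. Satisfied.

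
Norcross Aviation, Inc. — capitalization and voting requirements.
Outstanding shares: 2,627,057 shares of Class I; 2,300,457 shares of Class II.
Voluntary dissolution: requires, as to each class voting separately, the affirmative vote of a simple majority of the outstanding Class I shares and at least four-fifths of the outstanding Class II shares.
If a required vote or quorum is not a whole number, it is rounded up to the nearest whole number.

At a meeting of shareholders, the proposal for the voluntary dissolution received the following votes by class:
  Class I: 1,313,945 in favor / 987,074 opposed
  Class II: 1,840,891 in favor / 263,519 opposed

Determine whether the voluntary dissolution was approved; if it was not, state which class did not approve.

Class I: a majority of 2627057 is 1313529; 1,313,529 required, 1,313,945 in favor — approved.
Class II: 4/5 of 2300457 = 1840365.60, rounded up to 1840366; 1,840,366 required, 1,840,891 in favor — approved.

Approved — every class gave the required vote.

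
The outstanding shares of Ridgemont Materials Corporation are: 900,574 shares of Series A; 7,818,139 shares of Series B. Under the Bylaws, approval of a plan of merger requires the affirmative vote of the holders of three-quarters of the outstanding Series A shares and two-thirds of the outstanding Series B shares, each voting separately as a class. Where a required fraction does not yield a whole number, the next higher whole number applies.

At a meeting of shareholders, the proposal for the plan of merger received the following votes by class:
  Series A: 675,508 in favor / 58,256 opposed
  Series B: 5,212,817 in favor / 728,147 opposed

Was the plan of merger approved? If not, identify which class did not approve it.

Series A: 3/4 of 900574 = 675430.50, rounded up to 675431; 675,431 required, 675,508 in favor — approved.
Series B: 2/3 of 7818139 = 5212092.67, rounded up to 5212093; 5,212,093 required, 5,212,817 in favor — approved.

Approved — every class gave the required vote.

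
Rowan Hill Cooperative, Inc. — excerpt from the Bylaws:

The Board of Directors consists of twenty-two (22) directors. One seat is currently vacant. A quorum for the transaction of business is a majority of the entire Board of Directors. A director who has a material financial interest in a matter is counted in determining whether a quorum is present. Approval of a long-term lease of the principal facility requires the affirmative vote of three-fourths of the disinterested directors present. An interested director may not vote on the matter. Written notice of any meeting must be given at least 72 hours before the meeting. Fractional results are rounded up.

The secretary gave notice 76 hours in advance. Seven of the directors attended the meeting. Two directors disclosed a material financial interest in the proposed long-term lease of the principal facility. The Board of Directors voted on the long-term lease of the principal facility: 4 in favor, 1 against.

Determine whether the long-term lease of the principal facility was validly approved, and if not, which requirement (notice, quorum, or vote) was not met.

Invalid — quorum requirement not satisfied.

Notice: 76 hours given; 72 required (76 ≥ 72). Satisfied.
Quorum: 7 present (interested directors count toward quorum); quorum is 12. Not satisfied.
Vote: the long-term lease of the principal facility requires three-fourths of the disinterested directors present (7 − 2 = 5). 3/4 of 5 = 3.75, rounded up to 4, so 4 affirmative votes are needed; 4 voted in favor. Satisfied. (Moot — without a quorum no business can be validly transacted.)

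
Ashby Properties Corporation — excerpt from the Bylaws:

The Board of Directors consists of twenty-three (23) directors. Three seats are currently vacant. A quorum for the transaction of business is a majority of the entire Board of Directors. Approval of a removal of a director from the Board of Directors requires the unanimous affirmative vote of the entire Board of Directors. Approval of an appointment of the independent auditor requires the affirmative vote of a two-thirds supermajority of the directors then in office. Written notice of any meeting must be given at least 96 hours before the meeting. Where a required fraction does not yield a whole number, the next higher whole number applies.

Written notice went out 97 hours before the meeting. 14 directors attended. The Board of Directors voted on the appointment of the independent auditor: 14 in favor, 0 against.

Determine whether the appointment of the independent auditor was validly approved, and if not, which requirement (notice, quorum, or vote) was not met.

Notice: 97 hours given; 96 required (97 ≥ 96). Satisfied.
Quorum: 14 present; quorum is 12. Satisfied.
Vote: the appointment of the independent auditor requires two-thirds of the directors then in office (20). 2/3 of 20 = 13.33, rounded up to 14, so 14 affirmative votes are needed; 14 voted in favor. Satisfied.

Valid — all requirements satisfied.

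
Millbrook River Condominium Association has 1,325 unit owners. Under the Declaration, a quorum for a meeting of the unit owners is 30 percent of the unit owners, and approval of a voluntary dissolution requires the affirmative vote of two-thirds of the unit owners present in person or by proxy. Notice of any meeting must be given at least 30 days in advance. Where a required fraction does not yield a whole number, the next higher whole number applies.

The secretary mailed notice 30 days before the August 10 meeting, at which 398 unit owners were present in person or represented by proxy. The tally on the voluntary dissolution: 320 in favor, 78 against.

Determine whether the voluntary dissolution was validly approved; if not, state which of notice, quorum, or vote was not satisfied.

Valid — all requirements satisfied.

Notice: 30 days given; 30 required. Satisfied.
Quorum: 30% of 1,325 = 397.50, rounded up to 398; 398 present. Satisfied.
Vote: requires two-thirds of those present (398); 2/3 of 398 = 265.33, rounded up to 266, so 266 needed; 320 in favor. Satisfied.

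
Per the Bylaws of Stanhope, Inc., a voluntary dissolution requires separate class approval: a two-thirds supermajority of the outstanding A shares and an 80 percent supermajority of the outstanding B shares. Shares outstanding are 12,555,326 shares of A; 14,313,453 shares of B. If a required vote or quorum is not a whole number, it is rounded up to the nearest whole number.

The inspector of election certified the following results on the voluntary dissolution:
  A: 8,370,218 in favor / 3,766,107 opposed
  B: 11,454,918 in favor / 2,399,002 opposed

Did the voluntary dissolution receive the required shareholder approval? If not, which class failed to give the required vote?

Approved — every class gave the required vote.

A: 2/3 of 12555326 = 8370217.33, rounded up to 8370218; 8,370,218 required, 8,370,218 in favor — approved.
B: 4/5 of 14313453 = 11450762.40, rounded up to 11450763; 11,450,763 required, 11,454,918 in favor — approved.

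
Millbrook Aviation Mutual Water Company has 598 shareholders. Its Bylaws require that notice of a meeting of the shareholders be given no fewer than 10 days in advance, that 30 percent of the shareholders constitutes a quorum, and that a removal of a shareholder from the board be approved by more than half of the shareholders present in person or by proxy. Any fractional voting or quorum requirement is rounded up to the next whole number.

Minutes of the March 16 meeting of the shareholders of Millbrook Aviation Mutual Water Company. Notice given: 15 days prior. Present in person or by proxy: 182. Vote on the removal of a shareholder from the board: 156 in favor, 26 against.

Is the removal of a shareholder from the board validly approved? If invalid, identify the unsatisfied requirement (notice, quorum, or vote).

Notice: 15 days given; 10 required. Satisfied.
Quorum: 30% of 598 = 179.40, rounded up to 180; 182 present. Satisfied.
Vote: requires a majority of those present (182); a majority of 182 is 92, so 92 needed; 156 in favor. Satisfied.

Valid — all requirements satisfied.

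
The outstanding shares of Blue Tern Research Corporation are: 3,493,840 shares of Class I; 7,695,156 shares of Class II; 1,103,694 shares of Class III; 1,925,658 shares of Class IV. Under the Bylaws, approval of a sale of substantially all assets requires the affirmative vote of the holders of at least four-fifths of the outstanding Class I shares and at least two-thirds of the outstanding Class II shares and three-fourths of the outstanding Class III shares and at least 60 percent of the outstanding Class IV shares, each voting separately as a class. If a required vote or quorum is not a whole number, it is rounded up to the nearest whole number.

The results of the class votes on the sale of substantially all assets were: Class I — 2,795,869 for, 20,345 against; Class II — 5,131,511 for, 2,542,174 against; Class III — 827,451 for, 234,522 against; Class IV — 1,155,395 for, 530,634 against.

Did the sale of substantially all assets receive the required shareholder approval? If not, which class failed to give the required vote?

Not approved — the Class III shares did not give the required vote.

Class I: 4/5 of 3493840 = 2795072; 2,795,072 required, 2,795,869 in favor — approved.
Class II: 2/3 of 7695156 = 5130104; 5,130,104 required, 5,131,511 in favor — approved.
Class III: 3/4 of 1103694 = 827770.50, rounded up to 827771; 827,771 required, 827,451 in favor — not approved.
Class IV: 3/5 of 1925658 = 1155394.80, rounded up to 1155395; 1,155,395 required, 1,155,395 in favor — approved.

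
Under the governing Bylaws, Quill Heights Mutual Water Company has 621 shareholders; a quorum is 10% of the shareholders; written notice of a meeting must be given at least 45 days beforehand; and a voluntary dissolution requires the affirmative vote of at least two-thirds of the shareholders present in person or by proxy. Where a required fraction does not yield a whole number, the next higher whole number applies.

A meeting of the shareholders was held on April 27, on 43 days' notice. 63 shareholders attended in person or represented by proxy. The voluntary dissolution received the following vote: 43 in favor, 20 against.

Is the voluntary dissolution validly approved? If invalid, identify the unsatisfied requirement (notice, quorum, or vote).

Notice: 43 days given; 45 required. Not satisfied.
Quorum: 10% of 621 = 62.10, rounded up to 63; 63 present. Satisfied.
Vote: requires two-thirds of those present (63); 2/3 of 63 = 42, so 42 needed; 43 in favor. Satisfied.

Invalid — notice requirement not satisfied.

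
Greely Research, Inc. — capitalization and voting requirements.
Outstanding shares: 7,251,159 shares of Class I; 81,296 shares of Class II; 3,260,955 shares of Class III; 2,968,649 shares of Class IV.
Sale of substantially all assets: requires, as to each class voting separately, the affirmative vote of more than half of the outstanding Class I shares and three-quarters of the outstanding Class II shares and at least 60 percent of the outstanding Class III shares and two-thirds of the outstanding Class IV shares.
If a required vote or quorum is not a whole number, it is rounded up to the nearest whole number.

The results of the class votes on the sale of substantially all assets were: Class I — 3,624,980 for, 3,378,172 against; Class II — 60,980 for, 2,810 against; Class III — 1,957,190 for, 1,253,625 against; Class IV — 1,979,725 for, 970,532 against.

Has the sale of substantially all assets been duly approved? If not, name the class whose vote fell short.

Class I: a majority of 7251159 is 3625580; 3,625,580 required, 3,624,980 in favor — not approved.
Class II: 3/4 of 81296 = 60972; 60,972 required, 60,980 in favor — approved.
Class III: 3/5 of 3260955 = 1956573; 1,956,573 required, 1,957,190 in favor — approved.
Class IV: 2/3 of 2968649 = 1979099.33, rounded up to 1979100; 1,979,100 required, 1,979,725 in favor — approved.

Not approved — the Class I shares did not give the required vote.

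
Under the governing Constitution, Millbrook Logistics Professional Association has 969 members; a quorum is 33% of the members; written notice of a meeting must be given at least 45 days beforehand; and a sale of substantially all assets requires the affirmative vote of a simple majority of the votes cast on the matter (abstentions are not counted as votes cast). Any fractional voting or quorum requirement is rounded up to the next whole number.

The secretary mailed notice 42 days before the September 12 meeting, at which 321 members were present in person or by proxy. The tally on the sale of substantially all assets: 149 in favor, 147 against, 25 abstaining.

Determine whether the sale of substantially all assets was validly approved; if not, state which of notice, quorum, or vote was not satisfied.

Notice: 42 days given; 45 required. Not satisfied.
Quorum: 33% of 969 = 319.77, rounded up to 320; 321 present. Satisfied.
Vote: requires a majority of the votes cast (321 − 25 abstaining = 296); a majority of 296 is 149, so 149 needed; 149 in favor. Satisfied.

Invalid — notice requirement not satisfied.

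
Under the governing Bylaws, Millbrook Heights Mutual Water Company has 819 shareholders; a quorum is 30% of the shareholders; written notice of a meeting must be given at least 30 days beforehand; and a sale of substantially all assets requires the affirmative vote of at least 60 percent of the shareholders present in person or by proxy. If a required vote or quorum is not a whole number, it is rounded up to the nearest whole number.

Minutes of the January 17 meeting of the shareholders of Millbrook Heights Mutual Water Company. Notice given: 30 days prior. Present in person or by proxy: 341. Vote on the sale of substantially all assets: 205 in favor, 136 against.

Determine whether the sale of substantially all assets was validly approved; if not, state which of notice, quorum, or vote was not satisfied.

Notice: 30 days given; 30 required. Satisfied.
Quorum: 30% of 819 = 245.70, rounded up to 246; 341 present. Satisfied.
Vote: requires three-fifths of those present (341); 3/5 of 341 = 204.60, rounded up to 205, so 205 needed; 205 in favor. Satisfied.

Valid — all requirements satisfied.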